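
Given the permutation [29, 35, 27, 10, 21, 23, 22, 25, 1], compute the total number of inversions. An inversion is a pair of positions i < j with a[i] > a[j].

26

Count, for each position, how many later elements it exceeds:
29 → 27, 10, 21, 23, 22, 25, 1 → 7
35 → 27, 10, 21, 23, 22, 25, 1 → 7
27 → 10, 21, 23, 22, 25, 1 → 6
10 → 1 → 1
21 → 1 → 1
23 → 22, 1 → 2
22 → 1 → 1
25 → 1 → 1
1 → none → 0
Sum: 7 + 7 + 6 + 1 + 1 + 2 + 1 + 1 + 0 = 26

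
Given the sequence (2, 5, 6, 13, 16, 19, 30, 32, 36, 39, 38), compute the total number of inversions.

Sweep left to right; for each value list the smaller values that follow it:
2 → none → 0
5 → none → 0
6 → none → 0
13 → none → 0
16 → none → 0
19 → none → 0
30 → none → 0
32 → none → 0
36 → none → 0
39 → 38 → 1
38 → none → 0
Sum: 0 + 0 + 0 + 0 + 0 + 0 + 0 + 0 + 0 + 1 + 0 = 1

1 out-of-order pair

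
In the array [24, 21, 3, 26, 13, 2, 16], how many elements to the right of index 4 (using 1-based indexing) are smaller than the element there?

3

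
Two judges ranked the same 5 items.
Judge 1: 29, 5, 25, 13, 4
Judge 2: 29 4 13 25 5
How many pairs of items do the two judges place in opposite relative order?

6 discordant pairs

Assign each item its position (1..5) in the first ordering, then rewrite the second ordering as that position sequence:
positions: 29→1, 5→2, 25→3, 13→4, 4→5
second ordering as positions: [1, 5, 4, 3, 2]
Discordant pairs = inversions in this position sequence.
1: 0
5: 4, 3, 2 → 3
4: 3, 2 → 2
3: 2 → 1
2: 0
Total: 0 + 3 + 2 + 1 + 0 = 6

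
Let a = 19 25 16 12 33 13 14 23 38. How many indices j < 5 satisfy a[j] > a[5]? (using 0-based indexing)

4 such elements

The element at index 5 is 13.
Elements before it: 19, 25, 16, 12, 33
Those larger than 13: 19, 25, 16, 33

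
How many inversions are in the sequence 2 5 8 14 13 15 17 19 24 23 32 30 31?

Inversions: 4

Count, for each position, how many later elements it exceeds:
2 → none → 0
5 → none → 0
8 → none → 0
14 → 13 → 1
13 → none → 0
15 → none → 0
17 → none → 0
19 → none → 0
24 → 23 → 1
23 → none → 0
32 → 30, 31 → 2
30 → none → 0
31 → none → 0
Sum: 0 + 0 + 0 + 1 + 0 + 0 + 0 + 0 + 1 + 0 + 2 + 0 + 0 = 4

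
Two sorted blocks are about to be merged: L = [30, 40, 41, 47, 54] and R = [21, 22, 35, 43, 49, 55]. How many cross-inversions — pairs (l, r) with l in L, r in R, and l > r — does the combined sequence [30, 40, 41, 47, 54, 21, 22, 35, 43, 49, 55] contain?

17

Count, for every r in R, how many entries of L exceed r:
r = 21: 30, 40, 41, 47, 54 → 5
r = 22: 30, 40, 41, 47, 54 → 5
r = 35: 40, 41, 47, 54 → 4
r = 43: 47, 54 → 2
r = 49: 54 → 1
r = 55: none → 0
Cross-inversions: 5 + 5 + 4 + 2 + 1 + 0 = 17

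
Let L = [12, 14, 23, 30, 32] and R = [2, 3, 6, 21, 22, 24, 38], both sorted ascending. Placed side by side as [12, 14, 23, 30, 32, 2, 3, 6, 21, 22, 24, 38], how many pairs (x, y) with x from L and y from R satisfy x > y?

Count, for every r in R, how many entries of L exceed r:
r = 2: 12, 14, 23, 30, 32 → 5
r = 3: 12, 14, 23, 30, 32 → 5
r = 6: 12, 14, 23, 30, 32 → 5
r = 21: 23, 30, 32 → 3
r = 22: 23, 30, 32 → 3
r = 24: 30, 32 → 2
r = 38: none → 0
Cross-inversions: 5 + 5 + 5 + 3 + 3 + 2 + 0 = 23

There are 23 split inversions.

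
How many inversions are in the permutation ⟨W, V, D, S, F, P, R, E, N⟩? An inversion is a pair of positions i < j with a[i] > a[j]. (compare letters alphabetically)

Sweep left to right; for each value list the smaller values that follow it:
W: 8
V: 7
D: 0
S: 5
F: 1
P: 2
R: 2
E: 0
N: 0
Sum: 8 + 7 + 0 + 5 + 1 + 2 + 2 + 0 + 0 = 25

25 inversions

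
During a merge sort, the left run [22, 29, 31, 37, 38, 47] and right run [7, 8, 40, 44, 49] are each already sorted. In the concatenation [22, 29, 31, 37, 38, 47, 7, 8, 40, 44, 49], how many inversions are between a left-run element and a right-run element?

14 cross-inversions

For each element r of the right run, count left-run elements greater than r:
r = 7: 22, 29, 31, 37, 38, 47 → 6
r = 8: 22, 29, 31, 37, 38, 47 → 6
r = 40: 47 → 1
r = 44: 47 → 1
r = 49: none → 0
Cross-inversions: 6 + 6 + 1 + 1 + 0 = 14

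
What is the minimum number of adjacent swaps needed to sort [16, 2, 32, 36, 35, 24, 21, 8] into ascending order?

There are 15 adjacent swaps.

The minimum number of adjacent swaps to sort an array equals its inversion count, since every such swap removes exactly one inversion.
Count inversions — for each element, later elements that are smaller:
16: 2, 8 → 2
2: none → 0
32: 24, 21, 8 → 3
36: 35, 24, 21, 8 → 4
35: 24, 21, 8 → 3
24: 21, 8 → 2
21: 8 → 1
8: none → 0
Total inversions: 2 + 0 + 3 + 4 + 3 + 2 + 1 + 0 = 15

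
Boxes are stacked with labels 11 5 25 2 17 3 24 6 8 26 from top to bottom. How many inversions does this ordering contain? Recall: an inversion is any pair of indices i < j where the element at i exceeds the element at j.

18

Element-by-element contributions:
11 → 5, 2, 3, 6, 8 → 5
5 → 2, 3 → 2
25 → 2, 17, 3, 24, 6, 8 → 6
2 → none → 0
17 → 3, 6, 8 → 3
3 → none → 0
24 → 6, 8 → 2
6 → none → 0
8 → none → 0
26 → none → 0
Sum: 5 + 2 + 6 + 0 + 3 + 0 + 2 + 0 + 0 + 0 = 18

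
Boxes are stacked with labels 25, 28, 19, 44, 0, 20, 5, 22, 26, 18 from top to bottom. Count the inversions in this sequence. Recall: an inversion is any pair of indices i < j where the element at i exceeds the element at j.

Count, for each position, how many later elements it exceeds:
25 → 19, 0, 20, 5, 22, 18 → 6
28 → 19, 0, 20, 5, 22, 26, 18 → 7
19 → 0, 5, 18 → 3
44 → 0, 20, 5, 22, 26, 18 → 6
0 → none → 0
20 → 5, 18 → 2
5 → none → 0
22 → 18 → 1
26 → 18 → 1
18 → none → 0
Sum: 6 + 7 + 3 + 6 + 0 + 2 + 0 + 1 + 1 + 0 = 26

26 inversions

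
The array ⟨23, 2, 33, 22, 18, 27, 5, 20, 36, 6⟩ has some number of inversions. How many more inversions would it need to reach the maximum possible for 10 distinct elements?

22 inversions short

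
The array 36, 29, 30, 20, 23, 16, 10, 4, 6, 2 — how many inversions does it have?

42 inversions

Sweep left to right; for each value list the smaller values that follow it:
36: 9
29: 7
30: 7
20: 5
23: 5
16: 4
10: 3
4: 1
6: 1
2: 0
Sum: 9 + 7 + 7 + 5 + 5 + 4 + 3 + 1 + 1 + 0 = 42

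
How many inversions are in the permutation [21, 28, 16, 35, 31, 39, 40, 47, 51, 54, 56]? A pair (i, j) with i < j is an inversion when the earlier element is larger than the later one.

There are 3 inversions.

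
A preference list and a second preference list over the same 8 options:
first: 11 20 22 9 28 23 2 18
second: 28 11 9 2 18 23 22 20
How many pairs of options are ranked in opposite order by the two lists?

15 pairs

Assign each item its position (1..8) in the first ordering, then rewrite the second ordering as that position sequence:
positions: 11→1, 20→2, 22→3, 9→4, 28→5, 23→6, 2→7, 18→8
second ordering as positions: [5, 1, 4, 7, 8, 6, 3, 2]
Discordant pairs = inversions in this position sequence.
5: 1, 4, 3, 2 → 4
1: 0
4: 3, 2 → 2
7: 6, 3, 2 → 3
8: 6, 3, 2 → 3
6: 3, 2 → 2
3: 2 → 1
2: 0
Total: 4 + 0 + 2 + 3 + 3 + 2 + 1 + 0 = 15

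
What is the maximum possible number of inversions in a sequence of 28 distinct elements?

The maximum occurs when the array is in strictly decreasing order: every one of the C(28, 2) pairs is inverted.
C(28, 2) = 28·27/2 = 378

Inversions: 378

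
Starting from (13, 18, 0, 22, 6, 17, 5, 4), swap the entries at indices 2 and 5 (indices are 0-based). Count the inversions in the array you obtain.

21

Positions 2 and 5 hold 0 and 17; after swapping, the array is [13, 18, 17, 22, 6, 0, 5, 4].
Count, for each position, how many later elements it exceeds:
13 → 6, 0, 5, 4 → 4
18 → 17, 6, 0, 5, 4 → 5
17 → 6, 0, 5, 4 → 4
22 → 6, 0, 5, 4 → 4
6 → 0, 5, 4 → 3
0 → none → 0
5 → 4 → 1
4 → none → 0
Sum: 4 + 5 + 4 + 4 + 3 + 0 + 1 + 0 = 21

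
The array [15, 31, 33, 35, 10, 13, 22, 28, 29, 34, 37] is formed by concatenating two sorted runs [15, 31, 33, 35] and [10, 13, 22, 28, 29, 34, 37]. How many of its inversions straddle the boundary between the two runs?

18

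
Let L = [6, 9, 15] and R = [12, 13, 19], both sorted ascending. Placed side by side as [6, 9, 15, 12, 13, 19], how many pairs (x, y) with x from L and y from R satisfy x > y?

Take each right-half value and tally the left-half values above it:
r = 12: 15 → 1
r = 13: 15 → 1
r = 19: none → 0
Cross-inversions: 1 + 1 + 0 = 2

There are 2 split inversions.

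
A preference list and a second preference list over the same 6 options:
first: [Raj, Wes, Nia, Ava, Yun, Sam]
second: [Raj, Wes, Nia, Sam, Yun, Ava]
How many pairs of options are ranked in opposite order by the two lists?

3

Assign each item its position (1..6) in the first ordering, then rewrite the second ordering as that position sequence:
positions: Raj→1, Wes→2, Nia→3, Ava→4, Yun→5, Sam→6
second ordering as positions: [1, 2, 3, 6, 5, 4]
Discordant pairs = inversions in this position sequence.
1: 0
2: 0
3: 0
6: 5, 4 → 2
5: 4 → 1
4: 0
Total: 0 + 0 + 0 + 2 + 1 + 0 = 3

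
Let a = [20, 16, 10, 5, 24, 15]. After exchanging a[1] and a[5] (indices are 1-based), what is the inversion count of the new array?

10 inversions

Positions 1 and 5 hold 20 and 24; after swapping, the array is [24, 16, 10, 5, 20, 15].
Count, for each position, how many later elements it exceeds:
24: 5
16: 3
10: 1
5: 0
20: 1
15: 0
Sum: 5 + 3 + 1 + 0 + 1 + 0 = 10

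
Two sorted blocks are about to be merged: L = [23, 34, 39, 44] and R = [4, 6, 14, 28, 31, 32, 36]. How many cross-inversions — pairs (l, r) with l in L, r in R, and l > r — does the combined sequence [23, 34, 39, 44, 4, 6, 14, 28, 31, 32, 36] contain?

Split inversions: 23

Count, for every r in R, how many entries of L exceed r:
r = 4: 23, 34, 39, 44 → 4
r = 6: 23, 34, 39, 44 → 4
r = 14: 23, 34, 39, 44 → 4
r = 28: 34, 39, 44 → 3
r = 31: 34, 39, 44 → 3
r = 32: 34, 39, 44 → 3
r = 36: 39, 44 → 2
Cross-inversions: 4 + 4 + 4 + 3 + 3 + 3 + 2 = 23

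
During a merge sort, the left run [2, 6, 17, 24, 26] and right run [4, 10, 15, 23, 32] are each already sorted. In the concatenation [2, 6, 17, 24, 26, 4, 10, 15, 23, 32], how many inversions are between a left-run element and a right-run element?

12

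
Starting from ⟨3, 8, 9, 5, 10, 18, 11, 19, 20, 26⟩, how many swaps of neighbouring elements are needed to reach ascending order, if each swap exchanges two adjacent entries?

Minimum adjacent swaps = number of inversions (each swap of adjacent out-of-order elements removes one inversion and no swap can remove more).
Count inversions — for each element, later elements that are smaller:
3: none → 0
8: 5 → 1
9: 5 → 1
5: none → 0
10: none → 0
18: 11 → 1
11: none → 0
19: none → 0
20: none → 0
26: none → 0
Total inversions: 0 + 1 + 1 + 0 + 0 + 1 + 0 + 0 + 0 + 0 = 3

3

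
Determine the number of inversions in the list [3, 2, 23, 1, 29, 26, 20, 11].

12

Element-by-element contributions:
3 → 2, 1 → 2
2 → 1 → 1
23 → 1, 20, 11 → 3
1 → none → 0
29 → 26, 20, 11 → 3
26 → 20, 11 → 2
20 → 11 → 1
11 → none → 0
Sum: 2 + 1 + 3 + 0 + 3 + 2 + 1 + 0 = 12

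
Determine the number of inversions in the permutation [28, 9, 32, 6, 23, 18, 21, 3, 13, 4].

32 inversions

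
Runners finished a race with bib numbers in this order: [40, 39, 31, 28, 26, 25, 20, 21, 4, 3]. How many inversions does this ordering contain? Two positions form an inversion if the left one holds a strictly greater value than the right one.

Count, for each position, how many later elements it exceeds:
40: 9
39: 8
31: 7
28: 6
26: 5
25: 4
20: 2
21: 2
4: 1
3: 0
Sum: 9 + 8 + 7 + 6 + 5 + 4 + 2 + 2 + 1 + 0 = 44

44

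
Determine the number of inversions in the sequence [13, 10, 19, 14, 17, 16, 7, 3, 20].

Out-of-order pairs: 18

Count, for each position, how many later elements it exceeds:
13 → 10, 7, 3 → 3
10 → 7, 3 → 2
19 → 14, 17, 16, 7, 3 → 5
14 → 7, 3 → 2
17 → 16, 7, 3 → 3
16 → 7, 3 → 2
7 → 3 → 1
3 → none → 0
20 → none → 0
Sum: 3 + 2 + 5 + 2 + 3 + 2 + 1 + 0 + 0 = 18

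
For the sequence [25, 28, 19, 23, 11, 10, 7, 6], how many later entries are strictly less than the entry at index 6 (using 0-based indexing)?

1 such element

The element at index 6 is 7.
Elements after it: 6
Those smaller than 7: 6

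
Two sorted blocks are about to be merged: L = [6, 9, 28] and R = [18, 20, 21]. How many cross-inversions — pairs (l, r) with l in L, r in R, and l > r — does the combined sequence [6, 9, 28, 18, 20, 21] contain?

Cross-inversions: 3

Take each right-half value and tally the left-half values above it:
r = 18: 28 → 1
r = 20: 28 → 1
r = 21: 28 → 1
Cross-inversions: 1 + 1 + 1 = 3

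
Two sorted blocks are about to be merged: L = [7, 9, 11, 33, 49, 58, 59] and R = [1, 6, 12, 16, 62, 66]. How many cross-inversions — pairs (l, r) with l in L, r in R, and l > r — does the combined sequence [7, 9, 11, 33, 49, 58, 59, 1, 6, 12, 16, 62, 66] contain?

Count, for every r in R, how many entries of L exceed r:
r = 1: 7, 9, 11, 33, 49, 58, 59 → 7
r = 6: 7, 9, 11, 33, 49, 58, 59 → 7
r = 12: 33, 49, 58, 59 → 4
r = 16: 33, 49, 58, 59 → 4
r = 62: none → 0
r = 66: none → 0
Cross-inversions: 7 + 7 + 4 + 4 + 0 + 0 = 22

Split inversions: 22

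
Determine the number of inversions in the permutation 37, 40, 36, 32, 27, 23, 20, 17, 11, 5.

Sweep left to right; for each value list the smaller values that follow it:
37 → 36, 32, 27, 23, 20, 17, 11, 5 → 8
40 → 36, 32, 27, 23, 20, 17, 11, 5 → 8
36 → 32, 27, 23, 20, 17, 11, 5 → 7
32 → 27, 23, 20, 17, 11, 5 → 6
27 → 23, 20, 17, 11, 5 → 5
23 → 20, 17, 11, 5 → 4
20 → 17, 11, 5 → 3
17 → 11, 5 → 2
11 → 5 → 1
5 → none → 0
Sum: 8 + 8 + 7 + 6 + 5 + 4 + 3 + 2 + 1 + 0 = 44

There are 44 out-of-order pairs.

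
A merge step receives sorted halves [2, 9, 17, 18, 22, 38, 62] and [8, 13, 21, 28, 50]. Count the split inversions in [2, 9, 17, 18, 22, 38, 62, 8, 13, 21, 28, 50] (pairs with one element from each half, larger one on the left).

Take each right-half value and tally the left-half values above it:
r = 8: 9, 17, 18, 22, 38, 62 → 6
r = 13: 17, 18, 22, 38, 62 → 5
r = 21: 22, 38, 62 → 3
r = 28: 38, 62 → 2
r = 50: 62 → 1
Cross-inversions: 6 + 5 + 3 + 2 + 1 = 17

17 split inversions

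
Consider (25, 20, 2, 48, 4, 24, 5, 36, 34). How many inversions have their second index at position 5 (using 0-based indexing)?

2 such elements

The element at index 5 is 24.
Elements before it: 25, 20, 2, 48, 4
Those larger than 24: 25, 48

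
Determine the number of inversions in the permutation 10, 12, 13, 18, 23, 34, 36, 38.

0 out-of-order pairs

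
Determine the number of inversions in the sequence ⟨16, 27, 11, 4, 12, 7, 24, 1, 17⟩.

21

Element-by-element contributions:
16 → 11, 4, 12, 7, 1 → 5
27 → 11, 4, 12, 7, 24, 1, 17 → 7
11 → 4, 7, 1 → 3
4 → 1 → 1
12 → 7, 1 → 2
7 → 1 → 1
24 → 1, 17 → 2
1 → none → 0
17 → none → 0
Sum: 5 + 7 + 3 + 1 + 2 + 1 + 2 + 0 + 0 = 21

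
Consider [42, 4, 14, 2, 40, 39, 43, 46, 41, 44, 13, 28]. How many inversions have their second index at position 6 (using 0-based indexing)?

0

The element at index 6 is 43.
Elements before it: 42, 4, 14, 2, 40, 39
None of them are larger than 43.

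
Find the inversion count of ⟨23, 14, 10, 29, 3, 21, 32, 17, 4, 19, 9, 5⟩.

Sweep left to right; for each value list the smaller values that follow it:
23 → 14, 10, 3, 21, 17, 4, 19, 9, 5 → 9
14 → 10, 3, 4, 9, 5 → 5
10 → 3, 4, 9, 5 → 4
29 → 3, 21, 17, 4, 19, 9, 5 → 7
3 → none → 0
21 → 17, 4, 19, 9, 5 → 5
32 → 17, 4, 19, 9, 5 → 5
17 → 4, 9, 5 → 3
4 → none → 0
19 → 9, 5 → 2
9 → 5 → 1
5 → none → 0
Sum: 9 + 5 + 4 + 7 + 0 + 5 + 5 + 3 + 0 + 2 + 1 + 0 = 41

There are 41 inversions.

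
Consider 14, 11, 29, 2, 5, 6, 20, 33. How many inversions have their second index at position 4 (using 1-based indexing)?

3

The element at index 4 is 2.
Elements before it: 14, 11, 29
Those larger than 2: 14, 11, 29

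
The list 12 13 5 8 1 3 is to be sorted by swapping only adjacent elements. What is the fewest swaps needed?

Minimum adjacent swaps = number of inversions (each swap of adjacent out-of-order elements removes one inversion and no swap can remove more).
Count inversions — for each element, later elements that are smaller:
12: 5, 8, 1, 3 → 4
13: 5, 8, 1, 3 → 4
5: 1, 3 → 2
8: 1, 3 → 2
1: none → 0
3: none → 0
Total inversions: 4 + 4 + 2 + 2 + 0 + 0 = 12

Swaps: 12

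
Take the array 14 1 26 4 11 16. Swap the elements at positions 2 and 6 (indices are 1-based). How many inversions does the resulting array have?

11

Positions 2 and 6 hold 1 and 16; after swapping, the array is [14, 16, 26, 4, 11, 1].
Sweep left to right; for each value list the smaller values that follow it:
14: 3
16: 3
26: 3
4: 1
11: 1
1: 0
Sum: 3 + 3 + 3 + 1 + 1 + 0 = 11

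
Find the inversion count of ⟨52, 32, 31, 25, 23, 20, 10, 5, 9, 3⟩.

44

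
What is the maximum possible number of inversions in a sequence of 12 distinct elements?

The maximum occurs when the array is in strictly decreasing order: every one of the C(12, 2) pairs is inverted.
C(12, 2) = 12·11/2 = 66

Inversions: 66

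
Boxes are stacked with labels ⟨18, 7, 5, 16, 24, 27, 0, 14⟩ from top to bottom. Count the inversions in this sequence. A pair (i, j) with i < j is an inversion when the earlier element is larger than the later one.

14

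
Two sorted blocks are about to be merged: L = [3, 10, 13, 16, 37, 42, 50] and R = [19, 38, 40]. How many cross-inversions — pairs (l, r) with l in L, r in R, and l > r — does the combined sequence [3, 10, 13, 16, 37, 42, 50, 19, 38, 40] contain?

Take each right-half value and tally the left-half values above it:
r = 19: 37, 42, 50 → 3
r = 38: 42, 50 → 2
r = 40: 42, 50 → 2
Cross-inversions: 3 + 2 + 2 = 7

Cross-inversions: 7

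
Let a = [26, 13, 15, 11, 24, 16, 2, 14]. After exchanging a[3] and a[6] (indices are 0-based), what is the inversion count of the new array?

There are 17 inversions.

Positions 3 and 6 hold 11 and 2; after swapping, the array is [26, 13, 15, 2, 24, 16, 11, 14].
Sweep left to right; for each value list the smaller values that follow it:
26: 7
13: 2
15: 3
2: 0
24: 3
16: 2
11: 0
14: 0
Sum: 7 + 2 + 3 + 0 + 3 + 2 + 0 + 0 = 17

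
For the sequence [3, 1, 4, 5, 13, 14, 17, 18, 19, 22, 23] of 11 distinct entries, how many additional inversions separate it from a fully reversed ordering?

Maximum inversions for 11 distinct elements is C(11, 2) = 11·10/2 = 55.
Current inversions — for each element, count later smaller elements:
3: 1
1: 0
4: 0
5: 0
13: 0
14: 0
17: 0
18: 0
19: 0
22: 0
23: 0
Current total: 1 + 0 + 0 + 0 + 0 + 0 + 0 + 0 + 0 + 0 + 0 = 1
Shortfall: 55 − 1 = 54

54 inversions short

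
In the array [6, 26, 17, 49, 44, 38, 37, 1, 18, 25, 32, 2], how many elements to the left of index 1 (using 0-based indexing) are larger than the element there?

0

The element at index 1 is 26.
Elements before it: 6
None of them are larger than 26.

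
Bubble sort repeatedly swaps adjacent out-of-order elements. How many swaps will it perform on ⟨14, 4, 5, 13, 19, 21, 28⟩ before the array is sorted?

3 swaps

The minimum number of adjacent swaps to sort an array equals its inversion count, since every such swap removes exactly one inversion.
Count inversions — for each element, later elements that are smaller:
14: 4, 5, 13 → 3
4: none → 0
5: none → 0
13: none → 0
19: none → 0
21: none → 0
28: none → 0
Total inversions: 3 + 0 + 0 + 0 + 0 + 0 + 0 = 3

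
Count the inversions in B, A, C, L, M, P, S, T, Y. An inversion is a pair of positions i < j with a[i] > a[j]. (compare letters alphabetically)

1 inversion

Count, for each position, how many later elements it exceeds:
B → A → 1
A → none → 0
C → none → 0
L → none → 0
M → none → 0
P → none → 0
S → none → 0
T → none → 0
Y → none → 0
Sum: 1 + 0 + 0 + 0 + 0 + 0 + 0 + 0 + 0 = 1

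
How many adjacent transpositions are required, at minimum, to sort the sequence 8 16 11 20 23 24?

1

Each adjacent swap fixes exactly one inversion, so the minimum swap count equals the number of inversions.
Count inversions — for each element, later elements that are smaller:
8: none → 0
16: 11 → 1
11: none → 0
20: none → 0
23: none → 0
24: none → 0
Total inversions: 0 + 1 + 0 + 0 + 0 + 0 = 1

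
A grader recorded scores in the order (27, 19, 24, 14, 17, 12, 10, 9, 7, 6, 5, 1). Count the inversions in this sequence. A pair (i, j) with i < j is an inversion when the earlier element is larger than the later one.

There are 64 inversions.

For each element, count later entries that are smaller:
27 → 19, 24, 14, 17, 12, 10, 9, 7, 6, 5, 1 → 11
19 → 14, 17, 12, 10, 9, 7, 6, 5, 1 → 9
24 → 14, 17, 12, 10, 9, 7, 6, 5, 1 → 9
14 → 12, 10, 9, 7, 6, 5, 1 → 7
17 → 12, 10, 9, 7, 6, 5, 1 → 7
12 → 10, 9, 7, 6, 5, 1 → 6
10 → 9, 7, 6, 5, 1 → 5
9 → 7, 6, 5, 1 → 4
7 → 6, 5, 1 → 3
6 → 5, 1 → 2
5 → 1 → 1
1 → none → 0
Sum: 11 + 9 + 9 + 7 + 7 + 6 + 5 + 4 + 3 + 2 + 1 + 0 = 64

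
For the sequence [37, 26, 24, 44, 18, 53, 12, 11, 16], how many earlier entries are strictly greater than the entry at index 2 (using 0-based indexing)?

2

The element at index 2 is 24.
Elements before it: 37, 26
Those larger than 24: 37, 26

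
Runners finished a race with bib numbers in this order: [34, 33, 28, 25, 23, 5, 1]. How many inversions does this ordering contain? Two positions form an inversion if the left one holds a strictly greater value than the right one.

Inversions: 21

Element-by-element contributions:
34 → 33, 28, 25, 23, 5, 1 → 6
33 → 28, 25, 23, 5, 1 → 5
28 → 25, 23, 5, 1 → 4
25 → 23, 5, 1 → 3
23 → 5, 1 → 2
5 → 1 → 1
1 → none → 0
Sum: 6 + 5 + 4 + 3 + 2 + 1 + 0 = 21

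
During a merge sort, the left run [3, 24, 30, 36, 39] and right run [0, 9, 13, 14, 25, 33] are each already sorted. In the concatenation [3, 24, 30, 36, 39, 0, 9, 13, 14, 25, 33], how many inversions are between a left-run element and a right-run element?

For each element r of the right run, count left-run elements greater than r:
r = 0: 3, 24, 30, 36, 39 → 5
r = 9: 24, 30, 36, 39 → 4
r = 13: 24, 30, 36, 39 → 4
r = 14: 24, 30, 36, 39 → 4
r = 25: 30, 36, 39 → 3
r = 33: 36, 39 → 2
Cross-inversions: 5 + 4 + 4 + 4 + 3 + 2 = 22

22 split inversions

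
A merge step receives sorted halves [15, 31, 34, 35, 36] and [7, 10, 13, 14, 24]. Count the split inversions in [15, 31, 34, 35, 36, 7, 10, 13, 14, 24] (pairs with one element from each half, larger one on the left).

Take each right-half value and tally the left-half values above it:
r = 7: 15, 31, 34, 35, 36 → 5
r = 10: 15, 31, 34, 35, 36 → 5
r = 13: 15, 31, 34, 35, 36 → 5
r = 14: 15, 31, 34, 35, 36 → 5
r = 24: 31, 34, 35, 36 → 4
Cross-inversions: 5 + 5 + 5 + 5 + 4 = 24

There are 24 cross-inversions.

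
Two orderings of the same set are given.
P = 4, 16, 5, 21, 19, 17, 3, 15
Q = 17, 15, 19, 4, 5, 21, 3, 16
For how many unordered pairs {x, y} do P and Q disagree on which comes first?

18 disagreeing pairs

Assign each item its position (1..8) in the first ordering, then rewrite the second ordering as that position sequence:
positions: 4→1, 16→2, 5→3, 21→4, 19→5, 17→6, 3→7, 15→8
second ordering as positions: [6, 8, 5, 1, 3, 4, 7, 2]
Discordant pairs = inversions in this position sequence.
6: 5, 1, 3, 4, 2 → 5
8: 5, 1, 3, 4, 7, 2 → 6
5: 1, 3, 4, 2 → 4
1: 0
3: 2 → 1
4: 2 → 1
7: 2 → 1
2: 0
Total: 5 + 6 + 4 + 0 + 1 + 1 + 1 + 0 = 18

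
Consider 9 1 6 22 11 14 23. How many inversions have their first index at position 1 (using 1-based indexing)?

2

The element at index 1 is 9.
Elements after it: 1, 6, 22, 11, 14, 23
Those smaller than 9: 1, 6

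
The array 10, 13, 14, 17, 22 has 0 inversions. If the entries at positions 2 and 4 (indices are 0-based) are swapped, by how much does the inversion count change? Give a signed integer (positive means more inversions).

Positions 2 and 4 hold 14 and 22; after swapping, the array is [10, 13, 22, 17, 14].
Count, for each position, how many later elements it exceeds:
10 → none → 0
13 → none → 0
22 → 17, 14 → 2
17 → 14 → 1
14 → none → 0
Sum: 0 + 0 + 2 + 1 + 0 = 3
Change: 3 − 0 = +3

+3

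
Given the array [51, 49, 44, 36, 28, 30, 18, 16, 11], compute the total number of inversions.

35 inversions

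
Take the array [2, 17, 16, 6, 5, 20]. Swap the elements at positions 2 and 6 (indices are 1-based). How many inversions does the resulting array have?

Positions 2 and 6 hold 17 and 20; after swapping, the array is [2, 20, 16, 6, 5, 17].
Sweep left to right; for each value list the smaller values that follow it:
2: 0
20: 4
16: 2
6: 1
5: 0
17: 0
Sum: 0 + 4 + 2 + 1 + 0 + 0 = 7

7 inversions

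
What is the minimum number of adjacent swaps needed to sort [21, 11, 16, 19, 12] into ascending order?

The minimum number of adjacent swaps to sort an array equals its inversion count, since every such swap removes exactly one inversion.
Count inversions — for each element, later elements that are smaller:
21: 11, 16, 19, 12 → 4
11: none → 0
16: 12 → 1
19: 12 → 1
12: none → 0
Total inversions: 4 + 0 + 1 + 1 + 0 = 6

6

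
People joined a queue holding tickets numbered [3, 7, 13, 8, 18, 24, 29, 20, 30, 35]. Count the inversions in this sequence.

3

For each element, count later entries that are smaller:
3: 0
7: 0
13: 1
8: 0
18: 0
24: 1
29: 1
20: 0
30: 0
35: 0
Sum: 0 + 0 + 1 + 0 + 0 + 1 + 1 + 0 + 0 + 0 = 3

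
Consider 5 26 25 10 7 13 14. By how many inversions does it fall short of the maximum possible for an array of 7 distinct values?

Maximum inversions for 7 distinct elements is C(7, 2) = 7·6/2 = 21.
Current inversions — for each element, count later smaller elements:
5: 0
26: 5
25: 4
10: 1
7: 0
13: 0
14: 0
Current total: 0 + 5 + 4 + 1 + 0 + 0 + 0 = 10
Shortfall: 21 − 10 = 11

11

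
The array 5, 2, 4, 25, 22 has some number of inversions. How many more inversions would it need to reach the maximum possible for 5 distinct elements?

7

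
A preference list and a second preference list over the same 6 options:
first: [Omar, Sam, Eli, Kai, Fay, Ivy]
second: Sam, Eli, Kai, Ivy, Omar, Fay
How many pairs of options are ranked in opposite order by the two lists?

5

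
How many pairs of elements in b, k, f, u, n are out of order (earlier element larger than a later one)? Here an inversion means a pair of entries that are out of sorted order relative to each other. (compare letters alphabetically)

Count, for each position, how many later elements it exceeds:
b: 0
k: 1
f: 0
u: 1
n: 0
Sum: 0 + 1 + 0 + 1 + 0 = 2

Inversions: 2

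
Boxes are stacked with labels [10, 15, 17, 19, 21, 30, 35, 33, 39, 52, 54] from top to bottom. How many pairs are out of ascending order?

1

For each element, count later entries that are smaller:
10 → none → 0
15 → none → 0
17 → none → 0
19 → none → 0
21 → none → 0
30 → none → 0
35 → 33 → 1
33 → none → 0
39 → none → 0
52 → none → 0
54 → none → 0
Sum: 0 + 0 + 0 + 0 + 0 + 0 + 1 + 0 + 0 + 0 + 0 = 1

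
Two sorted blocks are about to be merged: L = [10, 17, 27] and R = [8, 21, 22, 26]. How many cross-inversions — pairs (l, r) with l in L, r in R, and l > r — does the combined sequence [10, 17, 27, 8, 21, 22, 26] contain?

6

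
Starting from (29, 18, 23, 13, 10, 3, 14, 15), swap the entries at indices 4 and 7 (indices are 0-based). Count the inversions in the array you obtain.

Positions 4 and 7 hold 10 and 15; after swapping, the array is [29, 18, 23, 13, 15, 3, 14, 10].
For each element, count later entries that are smaller:
29: 7
18: 5
23: 5
13: 2
15: 3
3: 0
14: 1
10: 0
Sum: 7 + 5 + 5 + 2 + 3 + 0 + 1 + 0 = 23

23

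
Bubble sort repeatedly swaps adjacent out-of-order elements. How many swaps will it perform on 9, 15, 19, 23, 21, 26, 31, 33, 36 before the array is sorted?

Minimum adjacent swaps = number of inversions (each swap of adjacent out-of-order elements removes one inversion and no swap can remove more).
Count inversions — for each element, later elements that are smaller:
9: none → 0
15: none → 0
19: none → 0
23: 21 → 1
21: none → 0
26: none → 0
31: none → 0
33: none → 0
36: none → 0
Total inversions: 0 + 0 + 0 + 1 + 0 + 0 + 0 + 0 + 0 = 1

1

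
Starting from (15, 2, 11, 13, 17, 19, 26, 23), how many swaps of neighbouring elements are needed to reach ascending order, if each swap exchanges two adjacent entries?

4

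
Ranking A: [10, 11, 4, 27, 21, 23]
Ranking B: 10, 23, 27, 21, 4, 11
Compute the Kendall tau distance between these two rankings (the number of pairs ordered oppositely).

9 discordant pairs

Assign each item its position (1..6) in the first ordering, then rewrite the second ordering as that position sequence:
positions: 10→1, 11→2, 4→3, 27→4, 21→5, 23→6
second ordering as positions: [1, 6, 4, 5, 3, 2]
Discordant pairs = inversions in this position sequence.
1: 0
6: 4, 5, 3, 2 → 4
4: 3, 2 → 2
5: 3, 2 → 2
3: 2 → 1
2: 0
Total: 0 + 4 + 2 + 2 + 1 + 0 = 9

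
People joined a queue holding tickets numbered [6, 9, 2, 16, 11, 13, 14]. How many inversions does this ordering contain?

Sweep left to right; for each value list the smaller values that follow it:
6 → 2 → 1
9 → 2 → 1
2 → none → 0
16 → 11, 13, 14 → 3
11 → none → 0
13 → none → 0
14 → none → 0
Sum: 1 + 1 + 0 + 3 + 0 + 0 + 0 = 5

Inversions: 5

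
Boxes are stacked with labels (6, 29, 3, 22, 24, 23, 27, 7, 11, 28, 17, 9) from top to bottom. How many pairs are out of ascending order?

32

Element-by-element contributions:
6 → 3 → 1
29 → 3, 22, 24, 23, 27, 7, 11, 28, 17, 9 → 10
3 → none → 0
22 → 7, 11, 17, 9 → 4
24 → 23, 7, 11, 17, 9 → 5
23 → 7, 11, 17, 9 → 4
27 → 7, 11, 17, 9 → 4
7 → none → 0
11 → 9 → 1
28 → 17, 9 → 2
17 → 9 → 1
9 → none → 0
Sum: 1 + 10 + 0 + 4 + 5 + 4 + 4 + 0 + 1 + 2 + 1 + 0 = 32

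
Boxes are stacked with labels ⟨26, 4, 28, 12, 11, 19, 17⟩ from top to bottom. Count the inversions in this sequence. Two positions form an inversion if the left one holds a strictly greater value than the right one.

Count, for each position, how many later elements it exceeds:
26: 5
4: 0
28: 4
12: 1
11: 0
19: 1
17: 0
Sum: 5 + 0 + 4 + 1 + 0 + 1 + 0 = 11

11 inversions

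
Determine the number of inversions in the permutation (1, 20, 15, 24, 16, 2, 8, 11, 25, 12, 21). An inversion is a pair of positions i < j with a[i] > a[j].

22 inversions

Element-by-element contributions:
1 → none → 0
20 → 15, 16, 2, 8, 11, 12 → 6
15 → 2, 8, 11, 12 → 4
24 → 16, 2, 8, 11, 12, 21 → 6
16 → 2, 8, 11, 12 → 4
2 → none → 0
8 → none → 0
11 → none → 0
25 → 12, 21 → 2
12 → none → 0
21 → none → 0
Sum: 0 + 6 + 4 + 6 + 4 + 0 + 0 + 0 + 2 + 0 + 0 = 22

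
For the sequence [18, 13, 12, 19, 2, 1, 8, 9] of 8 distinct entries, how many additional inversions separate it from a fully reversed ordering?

Maximum inversions for 8 distinct elements is C(8, 2) = 8·7/2 = 28.
Current inversions — for each element, count later smaller elements:
18: 6
13: 5
12: 4
19: 4
2: 1
1: 0
8: 0
9: 0
Current total: 6 + 5 + 4 + 4 + 1 + 0 + 0 + 0 = 20
Shortfall: 28 − 20 = 8

8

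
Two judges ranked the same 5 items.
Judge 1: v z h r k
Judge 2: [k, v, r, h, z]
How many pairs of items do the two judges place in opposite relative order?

7 discordant pairs

Assign each item its position (1..5) in the first ordering, then rewrite the second ordering as that position sequence:
positions: v→1, z→2, h→3, r→4, k→5
second ordering as positions: [5, 1, 4, 3, 2]
Discordant pairs = inversions in this position sequence.
5: 1, 4, 3, 2 → 4
1: 0
4: 3, 2 → 2
3: 2 → 1
2: 0
Total: 4 + 0 + 2 + 1 + 0 = 7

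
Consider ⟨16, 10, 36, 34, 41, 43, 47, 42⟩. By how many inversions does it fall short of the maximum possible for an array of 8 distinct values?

24

Maximum inversions for 8 distinct elements is C(8, 2) = 8·7/2 = 28.
Current inversions — for each element, count later smaller elements:
16: 1
10: 0
36: 1
34: 0
41: 0
43: 1
47: 1
42: 0
Current total: 1 + 0 + 1 + 0 + 0 + 1 + 1 + 0 = 4
Shortfall: 28 − 4 = 24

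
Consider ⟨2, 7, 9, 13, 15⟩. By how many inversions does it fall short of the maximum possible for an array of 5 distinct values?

Maximum inversions for 5 distinct elements is C(5, 2) = 5·4/2 = 10.
Current inversions — for each element, count later smaller elements:
2: 0
7: 0
9: 0
13: 0
15: 0
Current total: 0 + 0 + 0 + 0 + 0 = 0
Shortfall: 10 − 0 = 10

10 inversions short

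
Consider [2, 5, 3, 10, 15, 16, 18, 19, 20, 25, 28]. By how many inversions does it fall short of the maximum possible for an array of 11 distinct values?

Maximum inversions for 11 distinct elements is C(11, 2) = 11·10/2 = 55.
Current inversions — for each element, count later smaller elements:
2: 0
5: 1
3: 0
10: 0
15: 0
16: 0
18: 0
19: 0
20: 0
25: 0
28: 0
Current total: 0 + 1 + 0 + 0 + 0 + 0 + 0 + 0 + 0 + 0 + 0 = 1
Shortfall: 55 − 1 = 54

54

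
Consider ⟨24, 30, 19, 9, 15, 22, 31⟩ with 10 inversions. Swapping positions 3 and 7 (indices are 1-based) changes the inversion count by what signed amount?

+3

Positions 3 and 7 hold 19 and 31; after swapping, the array is [24, 30, 31, 9, 15, 22, 19].
Sweep left to right; for each value list the smaller values that follow it:
24 → 9, 15, 22, 19 → 4
30 → 9, 15, 22, 19 → 4
31 → 9, 15, 22, 19 → 4
9 → none → 0
15 → none → 0
22 → 19 → 1
19 → none → 0
Sum: 4 + 4 + 4 + 0 + 0 + 1 + 0 = 13
Change: 13 − 10 = +3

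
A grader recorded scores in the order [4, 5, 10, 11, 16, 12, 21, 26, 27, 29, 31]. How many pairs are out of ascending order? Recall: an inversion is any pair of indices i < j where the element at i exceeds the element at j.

1 inversion

Count, for each position, how many later elements it exceeds:
4 → none → 0
5 → none → 0
10 → none → 0
11 → none → 0
16 → 12 → 1
12 → none → 0
21 → none → 0
26 → none → 0
27 → none → 0
29 → none → 0
31 → none → 0
Sum: 0 + 0 + 0 + 0 + 1 + 0 + 0 + 0 + 0 + 0 + 0 = 1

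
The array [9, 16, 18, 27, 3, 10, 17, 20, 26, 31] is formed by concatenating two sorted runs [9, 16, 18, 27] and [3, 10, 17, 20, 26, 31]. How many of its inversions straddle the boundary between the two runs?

11 cross-inversions

Take each right-half value and tally the left-half values above it:
r = 3: 9, 16, 18, 27 → 4
r = 10: 16, 18, 27 → 3
r = 17: 18, 27 → 2
r = 20: 27 → 1
r = 26: 27 → 1
r = 31: none → 0
Cross-inversions: 4 + 3 + 2 + 1 + 1 + 0 = 11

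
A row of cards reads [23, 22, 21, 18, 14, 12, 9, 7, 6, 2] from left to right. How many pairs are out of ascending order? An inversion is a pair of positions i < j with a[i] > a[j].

For each element, count later entries that are smaller:
23: 9
22: 8
21: 7
18: 6
14: 5
12: 4
9: 3
7: 2
6: 1
2: 0
Sum: 9 + 8 + 7 + 6 + 5 + 4 + 3 + 2 + 1 + 0 = 45

45 out-of-order pairs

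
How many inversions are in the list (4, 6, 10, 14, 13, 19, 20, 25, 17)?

4

Count, for each position, how many later elements it exceeds:
4: 0
6: 0
10: 0
14: 1
13: 0
19: 1
20: 1
25: 1
17: 0
Sum: 0 + 0 + 0 + 1 + 0 + 1 + 1 + 1 + 0 = 4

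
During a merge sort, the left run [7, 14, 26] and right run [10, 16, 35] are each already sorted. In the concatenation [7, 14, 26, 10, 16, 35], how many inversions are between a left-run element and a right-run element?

3 cross-inversions

For each element r of the right run, count left-run elements greater than r:
r = 10: 14, 26 → 2
r = 16: 26 → 1
r = 35: none → 0
Cross-inversions: 2 + 1 + 0 = 3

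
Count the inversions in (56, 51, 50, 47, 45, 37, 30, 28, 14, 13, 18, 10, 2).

Count, for each position, how many later elements it exceeds:
56 → 51, 50, 47, 45, 37, 30, 28, 14, 13, 18, 10, 2 → 12
51 → 50, 47, 45, 37, 30, 28, 14, 13, 18, 10, 2 → 11
50 → 47, 45, 37, 30, 28, 14, 13, 18, 10, 2 → 10
47 → 45, 37, 30, 28, 14, 13, 18, 10, 2 → 9
45 → 37, 30, 28, 14, 13, 18, 10, 2 → 8
37 → 30, 28, 14, 13, 18, 10, 2 → 7
30 → 28, 14, 13, 18, 10, 2 → 6
28 → 14, 13, 18, 10, 2 → 5
14 → 13, 10, 2 → 3
13 → 10, 2 → 2
18 → 10, 2 → 2
10 → 2 → 1
2 → none → 0
Sum: 12 + 11 + 10 + 9 + 8 + 7 + 6 + 5 + 3 + 2 + 2 + 1 + 0 = 76

There are 76 inversions.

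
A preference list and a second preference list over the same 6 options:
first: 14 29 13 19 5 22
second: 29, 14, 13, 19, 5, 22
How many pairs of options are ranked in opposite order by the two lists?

1 pair

Assign each item its position (1..6) in the first ordering, then rewrite the second ordering as that position sequence:
positions: 14→1, 29→2, 13→3, 19→4, 5→5, 22→6
second ordering as positions: [2, 1, 3, 4, 5, 6]
Discordant pairs = inversions in this position sequence.
2: 1 → 1
1: 0
3: 0
4: 0
5: 0
6: 0
Total: 1 + 0 + 0 + 0 + 0 + 0 = 1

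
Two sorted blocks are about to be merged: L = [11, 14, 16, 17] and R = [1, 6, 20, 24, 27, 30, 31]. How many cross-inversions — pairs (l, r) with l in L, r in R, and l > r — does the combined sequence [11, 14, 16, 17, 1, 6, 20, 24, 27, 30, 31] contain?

8

For each element r of the right run, count left-run elements greater than r:
r = 1: 11, 14, 16, 17 → 4
r = 6: 11, 14, 16, 17 → 4
r = 20: none → 0
r = 24: none → 0
r = 27: none → 0
r = 30: none → 0
r = 31: none → 0
Cross-inversions: 4 + 4 + 0 + 0 + 0 + 0 + 0 = 8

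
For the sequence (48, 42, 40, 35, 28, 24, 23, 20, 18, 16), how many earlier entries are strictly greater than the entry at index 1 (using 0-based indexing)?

The element at index 1 is 42.
Elements before it: 48
Those larger than 42: 48

1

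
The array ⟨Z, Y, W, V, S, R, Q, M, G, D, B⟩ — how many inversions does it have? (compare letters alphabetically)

Inversions: 55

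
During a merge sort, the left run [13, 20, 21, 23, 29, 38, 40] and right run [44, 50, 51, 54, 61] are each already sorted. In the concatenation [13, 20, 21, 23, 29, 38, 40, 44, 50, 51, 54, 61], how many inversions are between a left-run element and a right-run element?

Take each right-half value and tally the left-half values above it:
r = 44: none → 0
r = 50: none → 0
r = 51: none → 0
r = 54: none → 0
r = 61: none → 0
Cross-inversions: 0 + 0 + 0 + 0 + 0 = 0

0 split inversions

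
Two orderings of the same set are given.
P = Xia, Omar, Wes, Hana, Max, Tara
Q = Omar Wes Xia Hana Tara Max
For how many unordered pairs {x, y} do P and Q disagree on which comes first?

Assign each item its position (1..6) in the first ordering, then rewrite the second ordering as that position sequence:
positions: Xia→1, Omar→2, Wes→3, Hana→4, Max→5, Tara→6
second ordering as positions: [2, 3, 1, 4, 6, 5]
Discordant pairs = inversions in this position sequence.
2: 1 → 1
3: 1 → 1
1: 0
4: 0
6: 5 → 1
5: 0
Total: 1 + 1 + 0 + 0 + 1 + 0 = 3

3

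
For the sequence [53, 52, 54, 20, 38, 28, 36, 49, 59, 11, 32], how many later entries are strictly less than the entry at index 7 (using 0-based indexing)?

2

The element at index 7 is 49.
Elements after it: 59, 11, 32
Those smaller than 49: 11, 32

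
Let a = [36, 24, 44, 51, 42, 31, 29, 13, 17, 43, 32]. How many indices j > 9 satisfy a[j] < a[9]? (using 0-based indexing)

1 such element

The element at index 9 is 43.
Elements after it: 32
Those smaller than 43: 32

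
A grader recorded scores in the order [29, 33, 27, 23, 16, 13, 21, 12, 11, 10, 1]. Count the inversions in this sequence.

Sweep left to right; for each value list the smaller values that follow it:
29 → 27, 23, 16, 13, 21, 12, 11, 10, 1 → 9
33 → 27, 23, 16, 13, 21, 12, 11, 10, 1 → 9
27 → 23, 16, 13, 21, 12, 11, 10, 1 → 8
23 → 16, 13, 21, 12, 11, 10, 1 → 7
16 → 13, 12, 11, 10, 1 → 5
13 → 12, 11, 10, 1 → 4
21 → 12, 11, 10, 1 → 4
12 → 11, 10, 1 → 3
11 → 10, 1 → 2
10 → 1 → 1
1 → none → 0
Sum: 9 + 9 + 8 + 7 + 5 + 4 + 4 + 3 + 2 + 1 + 0 = 52

52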